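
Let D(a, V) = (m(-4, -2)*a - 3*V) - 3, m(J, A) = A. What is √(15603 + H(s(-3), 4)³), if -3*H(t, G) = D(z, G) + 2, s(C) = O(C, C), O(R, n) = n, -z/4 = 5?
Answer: √14874 ≈ 121.96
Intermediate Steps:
z = -20 (z = -4*5 = -20)
s(C) = C
D(a, V) = -3 - 3*V - 2*a (D(a, V) = (-2*a - 3*V) - 3 = (-3*V - 2*a) - 3 = -3 - 3*V - 2*a)
H(t, G) = -13 + G (H(t, G) = -((-3 - 3*G - 2*(-20)) + 2)/3 = -((-3 - 3*G + 40) + 2)/3 = -((37 - 3*G) + 2)/3 = -(39 - 3*G)/3 = -13 + G)
√(15603 + H(s(-3), 4)³) = √(15603 + (-13 + 4)³) = √(15603 + (-9)³) = √(15603 - 729) = √14874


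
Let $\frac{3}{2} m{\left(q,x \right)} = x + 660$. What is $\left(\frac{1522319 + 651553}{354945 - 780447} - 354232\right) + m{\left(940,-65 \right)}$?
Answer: $- \frac{25093302646}{70917} \approx -3.5384 \cdot 10^{5}$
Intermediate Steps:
$m{\left(q,x \right)} = 440 + \frac{2 x}{3}$ ($m{\left(q,x \right)} = \frac{2 \left(x + 660\right)}{3} = \frac{2 \left(660 + x\right)}{3} = 440 + \frac{2 x}{3}$)
$\left(\frac{1522319 + 651553}{354945 - 780447} - 354232\right) + m{\left(940,-65 \right)} = \left(\frac{1522319 + 651553}{354945 - 780447} - 354232\right) + \left(440 + \frac{2}{3} \left(-65\right)\right) = \left(\frac{2173872}{-425502} - 354232\right) + \left(440 - \frac{130}{3}\right) = \left(2173872 \left(- \frac{1}{425502}\right) - 354232\right) + \frac{1190}{3} = \left(- \frac{362312}{70917} - 354232\right) + \frac{1190}{3} = - \frac{25121433056}{70917} + \frac{1190}{3} = - \frac{25093302646}{70917}$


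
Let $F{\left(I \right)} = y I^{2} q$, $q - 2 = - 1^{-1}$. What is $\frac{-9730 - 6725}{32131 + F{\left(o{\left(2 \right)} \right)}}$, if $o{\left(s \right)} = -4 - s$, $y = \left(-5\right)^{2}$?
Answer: $- \frac{16455}{33031} \approx -0.49817$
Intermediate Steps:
$q = 1$ ($q = 2 - 1^{-1} = 2 - 1 = 1$)
$y = 25$
$F{\left(I \right)} = 25 I^{2}$ ($F{\left(I \right)} = 25 I^{2} \cdot 1 = 25 I^{2}$)
$\frac{-9730 - 6725}{32131 + F{\left(o{\left(2 \right)} \right)}} = \frac{-9730 - 6725}{32131 + 25 \left(-4 - 2\right)^{2}} = - \frac{16455}{32131 + 25 \left(-4 - 2\right)^{2}} = - \frac{16455}{32131 + 25 \left(-6\right)^{2}} = - \frac{16455}{32131 + 25 \cdot 36} = - \frac{16455}{32131 + 900} = - \frac{16455}{33031}$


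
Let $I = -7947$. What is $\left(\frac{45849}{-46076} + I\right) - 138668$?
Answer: $- \frac{6755478589}{46076} \approx -1.4662 \cdot 10^{5}$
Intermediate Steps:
$\left(\frac{45849}{-46076} + I\right) - 138668 = \left(\frac{45849}{-46076} - 7947\right) - 138668 = \left(45849 \left(- \frac{1}{46076}\right) - 7947\right) - 138668 = \left(- \frac{45849}{46076} - 7947\right) - 138668 = - \frac{366211821}{46076} - 138668 = - \frac{6755478589}{46076}$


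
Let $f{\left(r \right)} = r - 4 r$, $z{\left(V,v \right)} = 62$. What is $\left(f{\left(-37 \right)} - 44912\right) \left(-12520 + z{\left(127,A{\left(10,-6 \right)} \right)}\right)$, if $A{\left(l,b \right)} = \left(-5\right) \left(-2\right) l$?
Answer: $558130858$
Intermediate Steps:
$A{\left(l,b \right)} = 10 l$
$f{\left(r \right)} = - 3 r$
$\left(f{\left(-37 \right)} - 44912\right) \left(-12520 + z{\left(127,A{\left(10,-6 \right)} \right)}\right) = \left(\left(-3\right) \left(-37\right) - 44912\right) \left(-12520 + 62\right) = \left(111 - 44912\right) \left(-12458\right) = \left(-44801\right) \left(-12458\right) = 558130858$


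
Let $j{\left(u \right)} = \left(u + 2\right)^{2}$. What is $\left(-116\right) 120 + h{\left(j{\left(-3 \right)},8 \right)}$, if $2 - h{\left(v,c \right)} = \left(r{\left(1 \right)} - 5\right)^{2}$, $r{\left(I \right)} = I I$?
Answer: $-13934$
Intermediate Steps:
$j{\left(u \right)} = \left(2 + u\right)^{2}$
$r{\left(I \right)} = I^{2}$
$h{\left(v,c \right)} = -14$ ($h{\left(v,c \right)} = 2 - \left(1^{2} - 5\right)^{2} = 2 - \left(1 - 5\right)^{2} = 2 - \left(-4\right)^{2} = 2 - 16 = -14$)
$\left(-116\right) 120 + h{\left(j{\left(-3 \right)},8 \right)} = \left(-116\right) 120 - 14 = -13920 - 14 = -13934$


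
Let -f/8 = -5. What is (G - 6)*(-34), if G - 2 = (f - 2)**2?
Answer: -48960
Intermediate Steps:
f = 40 (f = -8*(-5) = 40)
G = 1446 (G = 2 + (40 - 2)**2 = 2 + 38**2 = 2 + 1444 = 1446)
(G - 6)*(-34) = (1446 - 6)*(-34) = 1440*(-34) = -48960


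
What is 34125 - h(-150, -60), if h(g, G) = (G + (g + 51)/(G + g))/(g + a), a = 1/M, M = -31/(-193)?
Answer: 10646529573/311990 ≈ 34125.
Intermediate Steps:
M = 31/193 (M = -31*(-1/193) = 31/193 ≈ 0.16062)
a = 193/31 (a = 1/(31/193) = 193/31 ≈ 6.2258)
h(g, G) = (G + (51 + g)/(G + g))/(193/31 + g) (h(g, G) = (G + (g + 51)/(G + g))/(g + 193/31) = (G + (51 + g)/(G + g))/(193/31 + g))
34125 - h(-150, -60) = 34125 - 31*(51 - 150 + (-60)² - 60*(-150))/(31*(-150)² + 193*(-60) + 193*(-150) + 31*(-60)*(-150)) = 34125 - 31*(51 - 150 + 3600 + 9000)/(31*22500 - 11580 - 28950 + 279000) = 34125 - 31*12501/(697500 - 11580 - 28950 + 279000) = 34125 - 31*12501/935970 = 34125 - 1*129177/311990 = 34125 - 129177/311990 = 10646529573/311990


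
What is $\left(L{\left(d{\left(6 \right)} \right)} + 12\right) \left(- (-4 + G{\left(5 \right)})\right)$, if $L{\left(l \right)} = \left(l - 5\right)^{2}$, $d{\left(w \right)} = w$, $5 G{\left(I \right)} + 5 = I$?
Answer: $52$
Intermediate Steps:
$G{\left(I \right)} = -1 + \frac{I}{5}$
$L{\left(l \right)} = \left(-5 + l\right)^{2}$
$\left(L{\left(d{\left(6 \right)} \right)} + 12\right) \left(- (-4 + G{\left(5 \right)})\right) = \left(\left(-5 + 6\right)^{2} + 12\right) \left(- (-4 + \left(-1 + \frac{1}{5} \cdot 5\right))\right) = \left(1^{2} + 12\right) \left(- (-4 + \left(-1 + 1\right))\right) = \left(1 + 12\right) \left(- (-4 + 0)\right) = 13 \left(\left(-1\right) \left(-4\right)\right) = 13 \cdot 4 = 52$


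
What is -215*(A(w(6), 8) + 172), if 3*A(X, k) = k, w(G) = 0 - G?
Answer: -112660/3 ≈ -37553.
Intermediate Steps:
w(G) = -G
A(X, k) = k/3
-215*(A(w(6), 8) + 172) = -215*((1/3)*8 + 172) = -215*(8/3 + 172) = -215*524/3 = -112660/3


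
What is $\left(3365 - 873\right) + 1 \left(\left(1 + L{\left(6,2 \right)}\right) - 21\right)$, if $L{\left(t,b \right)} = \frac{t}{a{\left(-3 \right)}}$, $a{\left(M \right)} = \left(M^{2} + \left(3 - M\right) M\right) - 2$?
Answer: $\frac{27186}{11} \approx 2471.5$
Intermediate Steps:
$a{\left(M \right)} = -2 + M^{2} + M \left(3 - M\right)$ ($a{\left(M \right)} = \left(M^{2} + M \left(3 - M\right)\right) - 2 = -2 + M^{2} + M \left(3 - M\right)$)
$L{\left(t,b \right)} = - \frac{t}{11}$ ($L{\left(t,b \right)} = \frac{t}{-2 + 3 \left(-3\right)} = \frac{t}{-2 - 9} = \frac{t}{-11} = t \left(- \frac{1}{11}\right) = - \frac{t}{11}$)
$\left(3365 - 873\right) + 1 \left(\left(1 + L{\left(6,2 \right)}\right) - 21\right) = \left(3365 - 873\right) + 1 \left(\left(1 - \frac{6}{11}\right) - 21\right) = 2492 + 1 \left(\left(1 - \frac{6}{11}\right) - 21\right) = 2492 + 1 \left(\frac{5}{11} - 21\right) = 2492 + 1 \left(- \frac{226}{11}\right) = 2492 - \frac{226}{11} = \frac{27186}{11}$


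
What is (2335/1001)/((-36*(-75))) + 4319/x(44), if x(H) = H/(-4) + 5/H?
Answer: -102721835747/258918660 ≈ -396.73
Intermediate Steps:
x(H) = 5/H - H/4 (x(H) = H*(-¼) + 5/H = -H/4 + 5/H = 5/H - H/4)
(2335/1001)/((-36*(-75))) + 4319/x(44) = (2335/1001)/((-36*(-75))) + 4319/(5/44 - ¼*44) = (2335*(1/1001))/2700 + 4319/(5*(1/44) - 11) = (2335/1001)*(1/2700) + 4319/(5/44 - 11) = 467/540540 + 4319/(-479/44) = 467/540540 + 4319*(-44/479) = 467/540540 - 190036/479 = -102721835747/258918660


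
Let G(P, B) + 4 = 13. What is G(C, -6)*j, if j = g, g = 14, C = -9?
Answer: 126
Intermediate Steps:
G(P, B) = 9 (G(P, B) = -4 + 13 = 9)
j = 14
G(C, -6)*j = 9*14 = 126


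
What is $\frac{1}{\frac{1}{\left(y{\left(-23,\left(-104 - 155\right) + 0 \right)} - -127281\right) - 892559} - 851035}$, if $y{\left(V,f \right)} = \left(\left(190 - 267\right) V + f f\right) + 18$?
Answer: $- \frac{696408}{592667582281} \approx -1.175 \cdot 10^{-6}$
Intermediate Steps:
$y{\left(V,f \right)} = 18 + f^{2} - 77 V$ ($y{\left(V,f \right)} = \left(\left(190 - 267\right) V + f^{2}\right) + 18 = \left(- 77 V + f^{2}\right) + 18 = \left(f^{2} - 77 V\right) + 18 = 18 + f^{2} - 77 V$)
$\frac{1}{\frac{1}{\left(y{\left(-23,\left(-104 - 155\right) + 0 \right)} - -127281\right) - 892559} - 851035} = \frac{1}{\frac{1}{\left(\left(18 + \left(\left(-104 - 155\right) + 0\right)^{2} - -1771\right) - -127281\right) - 892559} - 851035} = \frac{1}{\frac{1}{\left(\left(18 + \left(-259 + 0\right)^{2} + 1771\right) + 127281\right) - 892559} - 851035} = \frac{1}{\frac{1}{\left(\left(18 + \left(-259\right)^{2} + 1771\right) + 127281\right) - 892559} - 851035} = \frac{1}{\frac{1}{\left(\left(18 + 67081 + 1771\right) + 127281\right) - 892559} - 851035} = \frac{1}{\frac{1}{\left(68870 + 127281\right) - 892559} - 851035} = \frac{1}{\frac{1}{196151 - 892559} - 851035} = \frac{1}{\frac{1}{-696408} - 851035} = \frac{1}{- \frac{1}{696408} - 851035} = \frac{1}{- \frac{592667582281}{696408}} = - \frac{696408}{592667582281}$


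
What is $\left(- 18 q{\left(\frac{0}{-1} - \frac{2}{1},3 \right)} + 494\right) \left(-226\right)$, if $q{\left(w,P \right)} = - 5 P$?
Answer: $-172664$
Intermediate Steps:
$\left(- 18 q{\left(\frac{0}{-1} - \frac{2}{1},3 \right)} + 494\right) \left(-226\right) = \left(- 18 \left(\left(-5\right) 3\right) + 494\right) \left(-226\right) = \left(\left(-18\right) \left(-15\right) + 494\right) \left(-226\right) = \left(270 + 494\right) \left(-226\right) = 764 \left(-226\right) = -172664$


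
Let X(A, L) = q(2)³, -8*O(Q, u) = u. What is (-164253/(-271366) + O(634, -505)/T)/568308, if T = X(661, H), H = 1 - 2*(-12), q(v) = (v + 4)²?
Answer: 30722071787/28781054131894272 ≈ 1.0674e-6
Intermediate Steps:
q(v) = (4 + v)²
H = 25 (H = 1 + 24 = 25)
O(Q, u) = -u/8
X(A, L) = 46656 (X(A, L) = ((4 + 2)²)³ = (6²)³ = 36³ = 46656)
T = 46656
(-164253/(-271366) + O(634, -505)/T)/568308 = (-164253/(-271366) - ⅛*(-505)/46656)/568308 = (-164253*(-1/271366) + (505/8)*(1/46656))*(1/568308) = (164253/271366 + 505/373248)*(1/568308) = (30722071787/50643408384)*(1/568308) = 30722071787/28781054131894272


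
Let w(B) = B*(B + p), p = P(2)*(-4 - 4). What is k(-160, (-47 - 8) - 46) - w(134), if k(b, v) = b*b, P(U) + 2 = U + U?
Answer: 9788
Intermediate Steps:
P(U) = -2 + 2*U (P(U) = -2 + (U + U) = -2 + 2*U)
p = -16 (p = (-2 + 2*2)*(-4 - 4) = (-2 + 4)*(-8) = 2*(-8) = -16)
k(b, v) = b²
w(B) = B*(-16 + B) (w(B) = B*(B - 16) = B*(-16 + B))
k(-160, (-47 - 8) - 46) - w(134) = (-160)² - 134*(-16 + 134) = 25600 - 134*118 = 25600 - 1*15812 = 25600 - 15812 = 9788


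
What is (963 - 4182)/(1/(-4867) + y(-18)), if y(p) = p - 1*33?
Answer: 15666873/248218 ≈ 63.117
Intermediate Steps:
y(p) = -33 + p (y(p) = p - 33 = -33 + p)
(963 - 4182)/(1/(-4867) + y(-18)) = (963 - 4182)/(1/(-4867) + (-33 - 18)) = -3219/(-1/4867 - 51) = -3219/(-248218/4867) = -3219*(-4867/248218) = 15666873/248218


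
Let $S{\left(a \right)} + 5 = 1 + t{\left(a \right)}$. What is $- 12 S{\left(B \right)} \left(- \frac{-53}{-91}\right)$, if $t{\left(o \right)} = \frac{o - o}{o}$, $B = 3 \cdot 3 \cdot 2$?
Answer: $- \frac{2544}{91} \approx -27.956$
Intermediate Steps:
$B = 18$ ($B = 9 \cdot 2 = 18$)
$t{\left(o \right)} = 0$ ($t{\left(o \right)} = \frac{0}{o} = 0$)
$S{\left(a \right)} = -4$ ($S{\left(a \right)} = -5 + \left(1 + 0\right) = -5 + 1 = -4$)
$- 12 S{\left(B \right)} \left(- \frac{-53}{-91}\right) = \left(-12\right) \left(-4\right) \left(- \frac{-53}{-91}\right) = 48 \left(- \frac{\left(-53\right) \left(-1\right)}{91}\right) = 48 \left(\left(-1\right) \frac{53}{91}\right) = 48 \left(- \frac{53}{91}\right) = - \frac{2544}{91}$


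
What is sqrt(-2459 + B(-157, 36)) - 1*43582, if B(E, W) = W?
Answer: -43582 + I*sqrt(2423) ≈ -43582.0 + 49.224*I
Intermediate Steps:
sqrt(-2459 + B(-157, 36)) - 1*43582 = sqrt(-2459 + 36) - 1*43582 = sqrt(-2423) - 43582 = I*sqrt(2423) - 43582 = -43582 + I*sqrt(2423)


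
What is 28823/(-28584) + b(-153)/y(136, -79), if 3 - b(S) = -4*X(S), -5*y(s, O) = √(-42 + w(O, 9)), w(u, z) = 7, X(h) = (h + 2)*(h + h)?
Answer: -28823/28584 + 184827*I*√35/7 ≈ -1.0084 + 1.5621e+5*I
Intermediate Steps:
X(h) = 2*h*(2 + h) (X(h) = (2 + h)*(2*h) = 2*h*(2 + h))
y(s, O) = -I*√35/5 (y(s, O) = -√(-42 + 7)/5 = -I*√35/5)
b(S) = 3 + 8*S*(2 + S) (b(S) = 3 - (-4)*2*S*(2 + S) = 3 - (-8)*S*(2 + S) = 3 + 8*S*(2 + S))
28823/(-28584) + b(-153)/y(136, -79) = 28823/(-28584) + (3 + 8*(-153)*(2 - 153))/((-I*√35/5)) = 28823*(-1/28584) + (3 + 8*(-153)*(-151))*(I*√35/7) = -28823/28584 + (3 + 184824)*(I*√35/7) = -28823/28584 + 184827*(I*√35/7) = -28823/28584 + 184827*I*√35/7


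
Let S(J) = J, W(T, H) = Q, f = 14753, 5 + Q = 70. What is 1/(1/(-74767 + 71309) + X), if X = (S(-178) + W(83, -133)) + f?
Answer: 3458/50625119 ≈ 6.8306e-5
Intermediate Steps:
Q = 65 (Q = -5 + 70 = 65)
W(T, H) = 65
X = 14640 (X = (-178 + 65) + 14753 = -113 + 14753 = 14640)
1/(1/(-74767 + 71309) + X) = 1/(1/(-74767 + 71309) + 14640) = 1/(1/(-3458) + 14640) = 1/(-1/3458 + 14640) = 1/(50625119/3458) = 3458/50625119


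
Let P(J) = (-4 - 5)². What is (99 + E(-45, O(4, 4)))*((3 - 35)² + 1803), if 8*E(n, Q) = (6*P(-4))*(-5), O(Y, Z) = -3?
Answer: -2315313/4 ≈ -5.7883e+5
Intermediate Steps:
P(J) = 81 (P(J) = (-9)² = 81)
E(n, Q) = -1215/4 (E(n, Q) = ((6*81)*(-5))/8 = (486*(-5))/8 = (⅛)*(-2430) = -1215/4)
(99 + E(-45, O(4, 4)))*((3 - 35)² + 1803) = (99 - 1215/4)*((3 - 35)² + 1803) = -819*((-32)² + 1803)/4 = -819*(1024 + 1803)/4 = -819/4*2827 = -2315313/4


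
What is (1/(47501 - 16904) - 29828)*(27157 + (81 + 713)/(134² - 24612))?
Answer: -3927777589864485/4848896 ≈ -8.1004e+8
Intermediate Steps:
(1/(47501 - 16904) - 29828)*(27157 + (81 + 713)/(134² - 24612)) = (1/30597 - 29828)*(27157 + 794/(17956 - 24612)) = (1/30597 - 29828)*(27157 + 794/(-6656)) = -912647315*(27157 + 794*(-1/6656))/30597 = -912647315*(27157 - 397/3328)/30597 = -912647315/30597*90378099/3328 = -3927777589864485/4848896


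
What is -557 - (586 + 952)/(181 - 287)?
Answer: -28752/53 ≈ -542.49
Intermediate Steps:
-557 - (586 + 952)/(181 - 287) = -557 - 1538/(-106) = -557 - 1538*(-1)/106 = -557 - 1*(-769/53) = -557 + 769/53 = -28752/53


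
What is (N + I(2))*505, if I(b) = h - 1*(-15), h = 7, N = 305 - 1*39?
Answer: 145440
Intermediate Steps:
N = 266 (N = 305 - 39 = 266)
I(b) = 22 (I(b) = 7 - 1*(-15) = 7 + 15 = 22)
(N + I(2))*505 = (266 + 22)*505 = 288*505 = 145440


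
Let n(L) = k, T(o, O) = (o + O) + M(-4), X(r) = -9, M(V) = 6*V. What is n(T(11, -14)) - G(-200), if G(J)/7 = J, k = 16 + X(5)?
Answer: 1407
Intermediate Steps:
k = 7 (k = 16 - 9 = 7)
G(J) = 7*J
T(o, O) = -24 + O + o (T(o, O) = (o + O) + 6*(-4) = (O + o) - 24 = -24 + O + o)
n(L) = 7
n(T(11, -14)) - G(-200) = 7 - 7*(-200) = 7 - 1*(-1400) = 7 + 1400 = 1407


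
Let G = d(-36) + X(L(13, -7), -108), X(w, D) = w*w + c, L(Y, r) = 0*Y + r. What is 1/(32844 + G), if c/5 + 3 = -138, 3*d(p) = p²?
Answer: 1/32620 ≈ 3.0656e-5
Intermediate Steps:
L(Y, r) = r (L(Y, r) = 0 + r = r)
d(p) = p²/3
c = -705 (c = -15 + 5*(-138) = -15 - 690 = -705)
X(w, D) = -705 + w² (X(w, D) = w*w - 705 = w² - 705 = -705 + w²)
G = -224 (G = (⅓)*(-36)² + (-705 + (-7)²) = (⅓)*1296 + (-705 + 49) = 432 - 656 = -224)
1/(32844 + G) = 1/(32844 - 224) = 1/32620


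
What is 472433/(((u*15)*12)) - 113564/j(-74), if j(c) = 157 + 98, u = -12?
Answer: -24384577/36720 ≈ -664.07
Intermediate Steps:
j(c) = 255
472433/(((u*15)*12)) - 113564/j(-74) = 472433/((-12*15*12)) - 113564/255 = 472433/((-180*12)) - 113564*1/255 = 472433/(-2160) - 113564/255 = 472433*(-1/2160) - 113564/255 = -472433/2160 - 113564/255 = -24384577/36720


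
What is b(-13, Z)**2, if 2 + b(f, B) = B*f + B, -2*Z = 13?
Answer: 5776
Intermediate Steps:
Z = -13/2 (Z = -1/2*13 = -13/2 ≈ -6.5000)
b(f, B) = -2 + B + B*f (b(f, B) = -2 + (B*f + B) = -2 + (B + B*f) = -2 + B + B*f)
b(-13, Z)**2 = (-2 - 13/2 - 13/2*(-13))**2 = (-2 - 13/2 + 169/2)**2 = 76**2 = 5776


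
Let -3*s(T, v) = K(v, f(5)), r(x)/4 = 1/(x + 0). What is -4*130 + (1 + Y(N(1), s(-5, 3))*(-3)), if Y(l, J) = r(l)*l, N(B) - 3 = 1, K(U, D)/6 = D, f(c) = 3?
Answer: -531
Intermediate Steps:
r(x) = 4/x (r(x) = 4/(x + 0) = 4/x)
K(U, D) = 6*D
s(T, v) = -6 (s(T, v) = -2*3 = -⅓*18 = -6)
N(B) = 4 (N(B) = 3 + 1 = 4)
Y(l, J) = 4 (Y(l, J) = (4/l)*l = 4)
-4*130 + (1 + Y(N(1), s(-5, 3))*(-3)) = -4*130 + (1 + 4*(-3)) = -520 + (1 - 12) = -520 - 11 = -531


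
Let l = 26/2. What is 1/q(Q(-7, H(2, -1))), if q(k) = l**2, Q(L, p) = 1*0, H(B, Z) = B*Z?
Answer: 1/169 ≈ 0.0059172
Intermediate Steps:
Q(L, p) = 0
l = 13 (l = 26*(1/2) = 13)
q(k) = 169 (q(k) = 13**2 = 169)
1/q(Q(-7, H(2, -1))) = 1/169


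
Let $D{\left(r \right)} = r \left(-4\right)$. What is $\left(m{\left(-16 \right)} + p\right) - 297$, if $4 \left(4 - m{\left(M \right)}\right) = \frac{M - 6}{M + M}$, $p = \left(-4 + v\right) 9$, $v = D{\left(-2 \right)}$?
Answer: $- \frac{16459}{64} \approx -257.17$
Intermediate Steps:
$D{\left(r \right)} = - 4 r$
$v = 8$ ($v = \left(-4\right) \left(-2\right) = 8$)
$p = 36$ ($p = \left(-4 + 8\right) 9 = 4 \cdot 9 = 36$)
$m{\left(M \right)} = 4 - \frac{-6 + M}{8 M}$ ($m{\left(M \right)} = 4 - \frac{\left(M - 6\right) \frac{1}{M + M}}{4} = 4 - \frac{\left(-6 + M\right) \frac{1}{2 M}}{4} = 4 - \frac{\frac{1}{2} \frac{1}{M} \left(-6 + M\right)}{4} = 4 - \frac{-6 + M}{8 M}$)
$\left(m{\left(-16 \right)} + p\right) - 297 = \left(\frac{6 + 31 \left(-16\right)}{8 \left(-16\right)} + 36\right) - 297 = \left(\frac{1}{8} \left(- \frac{1}{16}\right) \left(6 - 496\right) + 36\right) - 297 = \left(\frac{1}{8} \left(- \frac{1}{16}\right) \left(-490\right) + 36\right) - 297 = \left(\frac{245}{64} + 36\right) - 297 = \frac{2549}{64} - 297 = - \frac{16459}{64}$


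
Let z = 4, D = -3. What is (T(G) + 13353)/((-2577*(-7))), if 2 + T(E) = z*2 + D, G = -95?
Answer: 636/859 ≈ 0.74040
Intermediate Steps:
T(E) = 3 (T(E) = -2 + (4*2 - 3) = -2 + (8 - 3) = -2 + 5 = 3)
(T(G) + 13353)/((-2577*(-7))) = (3 + 13353)/((-2577*(-7))) = 13356/18039 = 13356*(1/18039) = 636/859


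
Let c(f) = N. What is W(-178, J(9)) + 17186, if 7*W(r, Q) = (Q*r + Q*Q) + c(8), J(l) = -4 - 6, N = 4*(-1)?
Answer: 17454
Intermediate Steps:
N = -4
c(f) = -4
J(l) = -10
W(r, Q) = -4/7 + Q²/7 + Q*r/7 (W(r, Q) = ((Q*r + Q*Q) - 4)/7 = ((Q*r + Q²) - 4)/7 = ((Q² + Q*r) - 4)/7 = (-4 + Q² + Q*r)/7 = -4/7 + Q²/7 + Q*r/7)
W(-178, J(9)) + 17186 = (-4/7 + (⅐)*(-10)² + (⅐)*(-10)*(-178)) + 17186 = (-4/7 + (⅐)*100 + 1780/7) + 17186 = (-4/7 + 100/7 + 1780/7) + 17186 = 268 + 17186 = 17454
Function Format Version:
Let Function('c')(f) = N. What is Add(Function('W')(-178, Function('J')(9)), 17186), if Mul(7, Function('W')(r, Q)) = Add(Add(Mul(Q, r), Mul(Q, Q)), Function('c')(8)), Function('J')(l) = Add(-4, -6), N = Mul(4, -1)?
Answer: 17454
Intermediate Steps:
N = -4
Function('c')(f) = -4
Function('J')(l) = -10
Function('W')(r, Q) = Add(Rational(-4, 7), Mul(Rational(1, 7), Pow(Q, 2)), Mul(Rational(1, 7), Q, r)) (Function('W')(r, Q) = Mul(Rational(1, 7), Add(Add(Mul(Q, r), Mul(Q, Q)), -4)) = Mul(Rational(1, 7), Add(Add(Mul(Q, r), Pow(Q, 2)), -4)) = Mul(Rational(1, 7), Add(Add(Pow(Q, 2), Mul(Q, r)), -4)) = Mul(Rational(1, 7), Add(-4, Pow(Q, 2), Mul(Q, r))) = Add(Rational(-4, 7), Mul(Rational(1, 7), Pow(Q, 2)), Mul(Rational(1, 7), Q, r)))
Add(Function('W')(-178, Function('J')(9)), 17186) = Add(Add(Rational(-4, 7), Mul(Rational(1, 7), Pow(-10, 2)), Mul(Rational(1, 7), -10, -178)), 17186) = Add(Add(Rational(-4, 7), Mul(Rational(1, 7), 100), Rational(1780, 7)), 17186) = Add(Add(Rational(-4, 7), Rational(100, 7), Rational(1780, 7)), 17186) = Add(268, 17186) = 17454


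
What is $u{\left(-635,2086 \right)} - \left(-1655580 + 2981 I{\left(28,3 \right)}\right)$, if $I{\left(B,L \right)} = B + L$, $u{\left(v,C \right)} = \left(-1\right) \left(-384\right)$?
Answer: $1563553$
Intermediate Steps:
$u{\left(v,C \right)} = 384$
$u{\left(-635,2086 \right)} - \left(-1655580 + 2981 I{\left(28,3 \right)}\right) = 384 + \left(1655580 - 2981 \left(28 + 3\right)\right) = 384 + \left(1655580 - 92411\right) = 384 + 1563169 = 1563553$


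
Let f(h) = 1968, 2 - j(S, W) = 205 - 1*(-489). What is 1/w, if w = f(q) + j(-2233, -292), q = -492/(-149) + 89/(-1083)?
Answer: 1/1276 ≈ 0.00078370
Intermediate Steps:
j(S, W) = -692 (j(S, W) = 2 - (205 - 1*(-489)) = 2 - (205 + 489) = 2 - 1*694 = 2 - 694 = -692)
q = 519575/161367 (q = -492*(-1/149) + 89*(-1/1083) = 492/149 - 89/1083 = 519575/161367 ≈ 3.2198)
w = 1276 (w = 1968 - 692 = 1276)
1/w = 1/1276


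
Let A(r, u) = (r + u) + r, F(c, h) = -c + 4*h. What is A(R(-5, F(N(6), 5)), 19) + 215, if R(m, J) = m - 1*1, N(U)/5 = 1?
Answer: 222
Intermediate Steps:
N(U) = 5 (N(U) = 5*1 = 5)
R(m, J) = -1 + m (R(m, J) = m - 1 = -1 + m)
A(r, u) = u + 2*r
A(R(-5, F(N(6), 5)), 19) + 215 = (19 + 2*(-1 - 5)) + 215 = (19 + 2*(-6)) + 215 = (19 - 12) + 215 = 7 + 215 = 222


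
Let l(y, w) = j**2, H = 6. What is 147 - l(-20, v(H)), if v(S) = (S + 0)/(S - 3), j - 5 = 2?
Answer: 98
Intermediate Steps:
j = 7 (j = 5 + 2 = 7)
v(S) = S/(-3 + S)
l(y, w) = 49 (l(y, w) = 7**2 = 49)
147 - l(-20, v(H)) = 147 - 1*49 = 147 - 49 = 98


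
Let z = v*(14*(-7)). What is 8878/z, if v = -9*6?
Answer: 4439/2646 ≈ 1.6776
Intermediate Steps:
v = -54
z = 5292 (z = -756*(-7) = -54*(-98) = 5292)
8878/z = 8878/5292 = 8878*(1/5292) = 4439/2646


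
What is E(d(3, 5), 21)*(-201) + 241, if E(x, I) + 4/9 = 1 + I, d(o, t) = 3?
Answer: -12275/3 ≈ -4091.7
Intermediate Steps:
E(x, I) = 5/9 + I (E(x, I) = -4/9 + (1 + I) = 5/9 + I)
E(d(3, 5), 21)*(-201) + 241 = (5/9 + 21)*(-201) + 241 = (194/9)*(-201) + 241 = -12998/3 + 241 = -12275/3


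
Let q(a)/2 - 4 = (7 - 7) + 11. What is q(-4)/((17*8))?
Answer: 15/68 ≈ 0.22059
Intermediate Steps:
q(a) = 30 (q(a) = 8 + 2*((7 - 7) + 11) = 8 + 2*(0 + 11) = 8 + 2*11 = 8 + 22 = 30)
q(-4)/((17*8)) = 30/((17*8)) = 30/136 = 30*(1/136) = 15/68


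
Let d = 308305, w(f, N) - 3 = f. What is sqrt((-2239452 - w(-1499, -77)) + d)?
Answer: I*sqrt(1929651) ≈ 1389.1*I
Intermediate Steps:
w(f, N) = 3 + f
sqrt((-2239452 - w(-1499, -77)) + d) = sqrt((-2239452 - (3 - 1499)) + 308305) = sqrt((-2239452 - 1*(-1496)) + 308305) = sqrt((-2239452 + 1496) + 308305) = sqrt(-2237956 + 308305) = sqrt(-1929651) = I*sqrt(1929651)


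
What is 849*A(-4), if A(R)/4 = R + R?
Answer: -27168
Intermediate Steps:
A(R) = 8*R (A(R) = 4*(R + R) = 4*(2*R) = 8*R)
849*A(-4) = 849*(8*(-4)) = 849*(-32) = -27168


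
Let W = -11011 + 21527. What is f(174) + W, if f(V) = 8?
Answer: 10524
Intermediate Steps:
W = 10516
f(174) + W = 8 + 10516 = 10524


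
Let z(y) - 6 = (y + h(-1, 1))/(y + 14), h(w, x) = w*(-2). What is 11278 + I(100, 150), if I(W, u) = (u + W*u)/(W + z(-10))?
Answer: 594031/52 ≈ 11424.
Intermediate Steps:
h(w, x) = -2*w
z(y) = 6 + (2 + y)/(14 + y) (z(y) = 6 + (y - 2*(-1))/(y + 14) = 6 + (y + 2)/(14 + y) = 6 + (2 + y)/(14 + y))
I(W, u) = (u + W*u)/(4 + W) (I(W, u) = (u + W*u)/(W + (86 + 7*(-10))/(14 - 10)) = (u + W*u)/(W + (86 - 70)/4) = (u + W*u)/(W + (¼)*16) = (u + W*u)/(W + 4) = (u + W*u)/(4 + W))
11278 + I(100, 150) = 11278 + 150*(1 + 100)/(4 + 100) = 11278 + 150*101/104 = 11278 + 150*(1/104)*101 = 11278 + 7575/52 = 594031/52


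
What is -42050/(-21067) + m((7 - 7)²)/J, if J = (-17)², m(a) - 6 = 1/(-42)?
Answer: 515690717/255711246 ≈ 2.0167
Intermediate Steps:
m(a) = 251/42 (m(a) = 6 + 1/(-42) = 6 - 1/42 = 251/42)
J = 289
-42050/(-21067) + m((7 - 7)²)/J = -42050/(-21067) + (251/42)/289 = -42050*(-1/21067) + (251/42)*(1/289) = 42050/21067 + 251/12138 = 515690717/255711246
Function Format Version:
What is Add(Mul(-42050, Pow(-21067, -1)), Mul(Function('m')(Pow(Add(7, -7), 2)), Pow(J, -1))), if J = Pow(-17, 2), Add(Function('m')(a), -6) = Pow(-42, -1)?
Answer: Rational(515690717, 255711246) ≈ 2.0167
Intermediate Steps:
Function('m')(a) = Rational(251, 42) (Function('m')(a) = Add(6, Pow(-42, -1)) = Add(6, Rational(-1, 42)) = Rational(251, 42))
J = 289
Add(Mul(-42050, Pow(-21067, -1)), Mul(Function('m')(Pow(Add(7, -7), 2)), Pow(J, -1))) = Add(Mul(-42050, Pow(-21067, -1)), Mul(Rational(251, 42), Pow(289, -1))) = Add(Mul(-42050, Rational(-1, 21067)), Mul(Rational(251, 42), Rational(1, 289))) = Add(Rational(42050, 21067), Rational(251, 12138)) = Rational(515690717, 255711246)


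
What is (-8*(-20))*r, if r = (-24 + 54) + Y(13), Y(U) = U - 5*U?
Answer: -3520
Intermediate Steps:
Y(U) = -4*U
r = -22 (r = (-24 + 54) - 4*13 = 30 - 52 = -22)
(-8*(-20))*r = -8*(-20)*(-22) = 160*(-22) = -3520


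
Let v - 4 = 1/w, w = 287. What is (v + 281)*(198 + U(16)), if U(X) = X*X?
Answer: 37135384/287 ≈ 1.2939e+5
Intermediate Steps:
v = 1149/287 (v = 4 + 1/287 = 1149/287 ≈ 4.0035)
U(X) = X²
(v + 281)*(198 + U(16)) = (1149/287 + 281)*(198 + 16²) = 81796*(198 + 256)/287 = (81796/287)*454 = 37135384/287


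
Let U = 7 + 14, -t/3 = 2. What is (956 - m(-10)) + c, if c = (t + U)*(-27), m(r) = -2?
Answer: 553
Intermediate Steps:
t = -6 (t = -3*2 = -6)
U = 21
c = -405 (c = (-6 + 21)*(-27) = 15*(-27) = -405)
(956 - m(-10)) + c = (956 - 1*(-2)) - 405 = (956 + 2) - 405 = 958 - 405 = 553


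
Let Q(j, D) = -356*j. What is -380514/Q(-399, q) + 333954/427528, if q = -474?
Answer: -4801842809/2530324468 ≈ -1.8977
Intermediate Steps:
-380514/Q(-399, q) + 333954/427528 = -380514/((-356*(-399))) + 333954/427528 = -380514/142044 + 333954*(1/427528) = -380514*1/142044 + 166977/213764 = -63419/23674 + 166977/213764 = -4801842809/2530324468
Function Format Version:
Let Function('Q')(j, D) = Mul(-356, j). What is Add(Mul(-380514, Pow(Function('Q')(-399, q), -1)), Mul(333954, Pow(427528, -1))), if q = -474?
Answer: Rational(-4801842809, 2530324468) ≈ -1.8977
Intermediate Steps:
Add(Mul(-380514, Pow(Function('Q')(-399, q), -1)), Mul(333954, Pow(427528, -1))) = Add(Mul(-380514, Pow(Mul(-356, -399), -1)), Mul(333954, Pow(427528, -1))) = Add(Mul(-380514, Pow(142044, -1)), Mul(333954, Rational(1, 427528))) = Add(Mul(-380514, Rational(1, 142044)), Rational(166977, 213764)) = Add(Rational(-63419, 23674), Rational(166977, 213764)) = Rational(-4801842809, 2530324468)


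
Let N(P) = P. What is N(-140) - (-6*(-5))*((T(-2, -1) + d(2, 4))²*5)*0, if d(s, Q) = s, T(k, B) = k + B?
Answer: -140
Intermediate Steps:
T(k, B) = B + k
N(-140) - (-6*(-5))*((T(-2, -1) + d(2, 4))²*5)*0 = -140 - (-6*(-5))*(((-1 - 2) + 2)²*5)*0 = -140 - 30*((-3 + 2)²*5)*0 = -140 - 30*((-1)²*5)*0 = -140 - 30*(1*5)*0 = -140 - 30*5*0 = -140 - 30*0 = -140 - 1*0 = -140 + 0 = -140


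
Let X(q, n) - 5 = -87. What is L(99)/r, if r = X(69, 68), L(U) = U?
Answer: -99/82 ≈ -1.2073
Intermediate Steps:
X(q, n) = -82 (X(q, n) = 5 - 87 = -82)
r = -82
L(99)/r = 99/(-82) = 99*(-1/82) = -99/82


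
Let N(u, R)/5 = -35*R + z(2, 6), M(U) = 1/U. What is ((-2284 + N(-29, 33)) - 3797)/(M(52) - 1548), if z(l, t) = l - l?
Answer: 616512/80495 ≈ 7.6590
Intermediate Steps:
z(l, t) = 0
N(u, R) = -175*R (N(u, R) = 5*(-35*R + 0) = 5*(-35*R) = -175*R)
((-2284 + N(-29, 33)) - 3797)/(M(52) - 1548) = ((-2284 - 175*33) - 3797)/(1/52 - 1548) = ((-2284 - 5775) - 3797)/(1/52 - 1548) = (-8059 - 3797)/(-80495/52) = -11856*(-52/80495) = 616512/80495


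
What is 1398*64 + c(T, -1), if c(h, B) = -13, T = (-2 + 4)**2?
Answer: 89459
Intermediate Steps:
T = 4 (T = 2**2 = 4)
1398*64 + c(T, -1) = 1398*64 - 13 = 89472 - 13 = 89459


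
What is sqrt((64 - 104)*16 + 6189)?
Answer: sqrt(5549) ≈ 74.492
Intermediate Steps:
sqrt((64 - 104)*16 + 6189) = sqrt(-40*16 + 6189) = sqrt(-640 + 6189) = sqrt(5549)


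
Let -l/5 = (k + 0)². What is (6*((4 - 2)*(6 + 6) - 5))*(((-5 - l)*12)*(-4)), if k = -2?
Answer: -82080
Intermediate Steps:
l = -20 (l = -5*(-2 + 0)² = -5*(-2)² = -5*4 = -20)
(6*((4 - 2)*(6 + 6) - 5))*(((-5 - l)*12)*(-4)) = (6*((4 - 2)*(6 + 6) - 5))*(((-5 - 1*(-20))*12)*(-4)) = (6*(2*12 - 5))*(((-5 + 20)*12)*(-4)) = (6*(24 - 5))*((15*12)*(-4)) = (6*19)*(180*(-4)) = 114*(-720) = -82080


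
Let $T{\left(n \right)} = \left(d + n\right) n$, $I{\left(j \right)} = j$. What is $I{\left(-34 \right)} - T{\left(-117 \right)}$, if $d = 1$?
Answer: $-13606$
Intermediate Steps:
$T{\left(n \right)} = n \left(1 + n\right)$ ($T{\left(n \right)} = \left(1 + n\right) n = n \left(1 + n\right)$)
$I{\left(-34 \right)} - T{\left(-117 \right)} = -34 - - 117 \left(1 - 117\right) = -34 - \left(-117\right) \left(-116\right) = -34 - 13572 = -13606$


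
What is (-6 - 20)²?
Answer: 676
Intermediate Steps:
(-6 - 20)² = (-26)² = 676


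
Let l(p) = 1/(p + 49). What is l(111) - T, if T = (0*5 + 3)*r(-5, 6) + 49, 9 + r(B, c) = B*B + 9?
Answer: -19839/160 ≈ -123.99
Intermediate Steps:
l(p) = 1/(49 + p)
r(B, c) = B² (r(B, c) = -9 + (B*B + 9) = -9 + (B² + 9) = -9 + (9 + B²) = B²)
T = 124 (T = (0*5 + 3)*(-5)² + 49 = (0 + 3)*25 + 49 = 3*25 + 49 = 75 + 49 = 124)
l(111) - T = 1/(49 + 111) - 1*124 = 1/160 - 124 = -19839/160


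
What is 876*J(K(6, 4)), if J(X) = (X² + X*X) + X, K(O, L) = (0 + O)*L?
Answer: 1030176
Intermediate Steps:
K(O, L) = L*O (K(O, L) = O*L = L*O)
J(X) = X + 2*X² (J(X) = (X² + X²) + X = 2*X² + X = X + 2*X²)
876*J(K(6, 4)) = 876*((4*6)*(1 + 2*(4*6))) = 876*(24*(1 + 2*24)) = 876*(24*(1 + 48)) = 876*(24*49) = 876*1176 = 1030176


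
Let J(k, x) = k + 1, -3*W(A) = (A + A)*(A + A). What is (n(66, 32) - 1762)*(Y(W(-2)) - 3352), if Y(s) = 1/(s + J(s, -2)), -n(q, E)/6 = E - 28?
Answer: 173618846/29 ≈ 5.9869e+6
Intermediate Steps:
W(A) = -4*A²/3 (W(A) = -(A + A)*(A + A)/3 = -2*A*2*A/3 = -4*A²/3)
n(q, E) = 168 - 6*E (n(q, E) = -6*(E - 28) = -6*(-28 + E) = 168 - 6*E)
J(k, x) = 1 + k
Y(s) = 1/(1 + 2*s) (Y(s) = 1/(s + (1 + s)) = 1/(1 + 2*s))
(n(66, 32) - 1762)*(Y(W(-2)) - 3352) = ((168 - 6*32) - 1762)*(1/(1 + 2*(-4/3*(-2)²)) - 3352) = ((168 - 192) - 1762)*(1/(1 + 2*(-4/3*4)) - 3352) = (-24 - 1762)*(1/(1 + 2*(-16/3)) - 3352) = -1786*(1/(1 - 32/3) - 3352) = -1786*(1/(-29/3) - 3352) = -1786*(-3/29 - 3352) = -1786*(-97211/29) = 173618846/29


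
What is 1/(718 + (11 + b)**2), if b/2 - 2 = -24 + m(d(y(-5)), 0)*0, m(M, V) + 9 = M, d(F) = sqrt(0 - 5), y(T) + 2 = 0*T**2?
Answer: 1/1807 ≈ 0.00055340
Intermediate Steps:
y(T) = -2 (y(T) = -2 + 0*T**2 = -2 + 0 = -2)
d(F) = I*sqrt(5) (d(F) = sqrt(-5) = I*sqrt(5))
m(M, V) = -9 + M
b = -44 (b = 4 + 2*(-24 + (-9 + I*sqrt(5))*0) = 4 + 2*(-24 + 0) = 4 + 2*(-24) = 4 - 48 = -44)
1/(718 + (11 + b)**2) = 1/(718 + (11 - 44)**2) = 1/(718 + (-33)**2) = 1/(718 + 1089) = 1/1807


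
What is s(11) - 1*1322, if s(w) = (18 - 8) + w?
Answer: -1301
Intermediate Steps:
s(w) = 10 + w
s(11) - 1*1322 = (10 + 11) - 1*1322 = 21 - 1322 = -1301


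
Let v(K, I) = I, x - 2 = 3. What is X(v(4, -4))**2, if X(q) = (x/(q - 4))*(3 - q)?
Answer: 1225/64 ≈ 19.141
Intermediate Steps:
x = 5 (x = 2 + 3 = 5)
X(q) = 5*(3 - q)/(-4 + q) (X(q) = (5/(q - 4))*(3 - q) = (5/(-4 + q))*(3 - q) = 5*(3 - q)/(-4 + q))
X(v(4, -4))**2 = (5*(3 - 1*(-4))/(-4 - 4))**2 = (5*(3 + 4)/(-8))**2 = (5*(-1/8)*7)**2 = (-35/8)**2 = 1225/64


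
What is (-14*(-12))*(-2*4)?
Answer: -1344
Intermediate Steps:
(-14*(-12))*(-2*4) = 168*(-8) = -1344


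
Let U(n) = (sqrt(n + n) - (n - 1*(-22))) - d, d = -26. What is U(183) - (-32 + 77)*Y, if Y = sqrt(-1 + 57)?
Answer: -179 + sqrt(366) - 90*sqrt(14) ≈ -496.62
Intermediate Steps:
Y = 2*sqrt(14) (Y = sqrt(56) = 2*sqrt(14) ≈ 7.4833)
U(n) = 4 - n + sqrt(2)*sqrt(n) (U(n) = (sqrt(n + n) - (n - 1*(-22))) - 1*(-26) = (sqrt(2*n) - (n + 22)) + 26 = (sqrt(2)*sqrt(n) - (22 + n)) + 26 = (sqrt(2)*sqrt(n) + (-22 - n)) + 26 = (-22 - n + sqrt(2)*sqrt(n)) + 26 = 4 - n + sqrt(2)*sqrt(n))
U(183) - (-32 + 77)*Y = (4 - 1*183 + sqrt(2)*sqrt(183)) - (-32 + 77)*2*sqrt(14) = (4 - 183 + sqrt(366)) - 45*2*sqrt(14) = (-179 + sqrt(366)) - 90*sqrt(14) = -179 + sqrt(366) - 90*sqrt(14)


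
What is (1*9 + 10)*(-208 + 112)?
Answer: -1824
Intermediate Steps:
(1*9 + 10)*(-208 + 112) = (9 + 10)*(-96) = 19*(-96) = -1824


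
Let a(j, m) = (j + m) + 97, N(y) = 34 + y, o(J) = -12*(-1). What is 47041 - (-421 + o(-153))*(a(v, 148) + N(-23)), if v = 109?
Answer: 196326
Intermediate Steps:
o(J) = 12
a(j, m) = 97 + j + m
47041 - (-421 + o(-153))*(a(v, 148) + N(-23)) = 47041 - (-421 + 12)*((97 + 109 + 148) + (34 - 23)) = 47041 - (-409)*(354 + 11) = 47041 - (-409)*365 = 47041 - 1*(-149285) = 47041 + 149285 = 196326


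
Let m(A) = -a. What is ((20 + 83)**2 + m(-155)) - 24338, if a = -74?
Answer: -13655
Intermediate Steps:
m(A) = 74 (m(A) = -1*(-74) = 74)
((20 + 83)**2 + m(-155)) - 24338 = ((20 + 83)**2 + 74) - 24338 = (103**2 + 74) - 24338 = (10609 + 74) - 24338 = 10683 - 24338 = -13655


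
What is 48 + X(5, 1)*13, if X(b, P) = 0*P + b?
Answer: 113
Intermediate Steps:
X(b, P) = b (X(b, P) = 0 + b = b)
48 + X(5, 1)*13 = 48 + 5*13 = 48 + 65 = 113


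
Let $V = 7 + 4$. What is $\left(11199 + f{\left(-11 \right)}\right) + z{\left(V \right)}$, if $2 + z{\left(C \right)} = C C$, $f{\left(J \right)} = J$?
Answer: $11307$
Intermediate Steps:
$V = 11$
$z{\left(C \right)} = -2 + C^{2}$ ($z{\left(C \right)} = -2 + C C = -2 + C^{2}$)
$\left(11199 + f{\left(-11 \right)}\right) + z{\left(V \right)} = \left(11199 - 11\right) - \left(2 - 11^{2}\right) = 11188 + \left(-2 + 121\right) = 11188 + 119 = 11307$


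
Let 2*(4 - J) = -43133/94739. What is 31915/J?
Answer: 1209438074/160209 ≈ 7549.1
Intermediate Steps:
J = 801045/189478 (J = 4 - (-43133)/(2*94739) = 4 - ½*(-43133/94739) = 4 + 43133/189478 = 801045/189478 ≈ 4.2276)
31915/J = 31915/(801045/189478) = 31915*(189478/801045) = 1209438074/160209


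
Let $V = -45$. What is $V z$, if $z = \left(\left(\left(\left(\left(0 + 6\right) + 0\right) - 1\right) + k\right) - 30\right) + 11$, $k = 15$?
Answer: $-45$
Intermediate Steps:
$z = 1$ ($z = \left(\left(\left(\left(\left(0 + 6\right) + 0\right) - 1\right) + 15\right) - 30\right) + 11 = \left(\left(\left(\left(6 + 0\right) - 1\right) + 15\right) - 30\right) + 11 = \left(\left(\left(6 - 1\right) + 15\right) - 30\right) + 11 = \left(\left(5 + 15\right) - 30\right) + 11 = \left(20 - 30\right) + 11 = -10 + 11 = 1$)
$V z = \left(-45\right) 1 = -45$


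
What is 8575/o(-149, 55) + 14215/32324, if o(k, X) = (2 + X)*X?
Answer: 64348465/20267148 ≈ 3.1750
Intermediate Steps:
o(k, X) = X*(2 + X)
8575/o(-149, 55) + 14215/32324 = 8575/((55*(2 + 55))) + 14215/32324 = 8575/((55*57)) + 14215*(1/32324) = 8575/3135 + 14215/32324 = 8575*(1/3135) + 14215/32324 = 1715/627 + 14215/32324 = 64348465/20267148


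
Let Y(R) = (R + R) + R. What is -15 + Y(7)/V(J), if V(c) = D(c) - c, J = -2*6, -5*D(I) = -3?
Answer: -40/3 ≈ -13.333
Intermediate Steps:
D(I) = ⅗ (D(I) = -⅕*(-3) = ⅗)
Y(R) = 3*R (Y(R) = 2*R + R = 3*R)
J = -12
V(c) = ⅗ - c
-15 + Y(7)/V(J) = -15 + (3*7)/(⅗ - 1*(-12)) = -15 + 21/(⅗ + 12) = -15 + 21/(63/5) = -15 + (5/63)*21 = -15 + 5/3 = -40/3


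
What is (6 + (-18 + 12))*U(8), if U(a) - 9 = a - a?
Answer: 0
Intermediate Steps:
U(a) = 9 (U(a) = 9 + (a - a) = 9 + 0 = 9)
(6 + (-18 + 12))*U(8) = (6 + (-18 + 12))*9 = (6 - 6)*9 = 0*9 = 0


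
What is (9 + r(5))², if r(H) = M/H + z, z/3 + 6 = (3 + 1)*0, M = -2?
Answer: 2209/25 ≈ 88.360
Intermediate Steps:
z = -18 (z = -18 + 3*((3 + 1)*0) = -18 + 3*(4*0) = -18 + 3*0 = -18 + 0 = -18)
r(H) = -18 - 2/H (r(H) = -2/H - 18 = -18 - 2/H)
(9 + r(5))² = (9 + (-18 - 2/5))² = (9 + (-18 - 2*⅕))² = (9 + (-18 - ⅖))² = (9 - 92/5)² = (-47/5)² = 2209/25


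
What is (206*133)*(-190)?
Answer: -5205620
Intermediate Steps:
(206*133)*(-190) = 27398*(-190) = -5205620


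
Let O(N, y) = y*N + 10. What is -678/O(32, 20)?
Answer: -339/325 ≈ -1.0431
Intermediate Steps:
O(N, y) = 10 + N*y (O(N, y) = N*y + 10 = 10 + N*y)
-678/O(32, 20) = -678/(10 + 32*20) = -678/(10 + 640) = -678/650 = -678*1/650 = -339/325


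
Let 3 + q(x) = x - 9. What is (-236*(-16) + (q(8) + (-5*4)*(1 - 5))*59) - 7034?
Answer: 1226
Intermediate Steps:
q(x) = -12 + x (q(x) = -3 + (x - 9) = -3 + (-9 + x) = -12 + x)
(-236*(-16) + (q(8) + (-5*4)*(1 - 5))*59) - 7034 = (-236*(-16) + ((-12 + 8) + (-5*4)*(1 - 5))*59) - 7034 = (3776 + (-4 - 20*(-4))*59) - 7034 = (3776 + (-4 + 80)*59) - 7034 = (3776 + 76*59) - 7034 = (3776 + 4484) - 7034 = 8260 - 7034 = 1226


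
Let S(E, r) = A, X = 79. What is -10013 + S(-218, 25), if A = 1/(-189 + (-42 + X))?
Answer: -1521977/152 ≈ -10013.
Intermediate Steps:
A = -1/152 (A = 1/(-189 + (-42 + 79)) = 1/(-189 + 37) = 1/(-152) = -1/152 ≈ -0.0065789)
S(E, r) = -1/152
-10013 + S(-218, 25) = -10013 - 1/152 = -1521977/152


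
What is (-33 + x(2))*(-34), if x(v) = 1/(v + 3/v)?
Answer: 7786/7 ≈ 1112.3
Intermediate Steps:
(-33 + x(2))*(-34) = (-33 + 2/(3 + 2²))*(-34) = (-33 + 2/(3 + 4))*(-34) = (-33 + 2/7)*(-34) = -229/7*(-34) = 7786/7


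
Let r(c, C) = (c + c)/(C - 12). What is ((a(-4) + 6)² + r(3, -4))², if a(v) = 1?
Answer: 151321/64 ≈ 2364.4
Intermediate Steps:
r(c, C) = 2*c/(-12 + C) (r(c, C) = (2*c)/(-12 + C) = 2*c/(-12 + C))
((a(-4) + 6)² + r(3, -4))² = ((1 + 6)² + 2*3/(-12 - 4))² = (7² + 2*3/(-16))² = (49 + 2*3*(-1/16))² = (49 - 3/8)² = (389/8)² = 151321/64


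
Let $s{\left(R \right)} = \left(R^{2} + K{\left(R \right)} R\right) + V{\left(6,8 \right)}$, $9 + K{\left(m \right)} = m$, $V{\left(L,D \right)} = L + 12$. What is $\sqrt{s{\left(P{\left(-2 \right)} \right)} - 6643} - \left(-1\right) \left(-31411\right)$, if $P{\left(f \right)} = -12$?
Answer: $-31411 + i \sqrt{6229} \approx -31411.0 + 78.924 i$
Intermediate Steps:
$V{\left(L,D \right)} = 12 + L$
$K{\left(m \right)} = -9 + m$
$s{\left(R \right)} = 18 + R^{2} + R \left(-9 + R\right)$ ($s{\left(R \right)} = \left(R^{2} + \left(-9 + R\right) R\right) + \left(12 + 6\right) = \left(R^{2} + R \left(-9 + R\right)\right) + 18 = 18 + R^{2} + R \left(-9 + R\right)$)
$\sqrt{s{\left(P{\left(-2 \right)} \right)} - 6643} - \left(-1\right) \left(-31411\right) = \sqrt{\left(18 + \left(-12\right)^{2} - 12 \left(-9 - 12\right)\right) - 6643} - \left(-1\right) \left(-31411\right) = \sqrt{\left(18 + 144 - -252\right) - 6643} - 31411 = \sqrt{\left(18 + 144 + 252\right) - 6643} - 31411 = \sqrt{414 - 6643} - 31411 = \sqrt{-6229} - 31411 = i \sqrt{6229} - 31411 = -31411 + i \sqrt{6229}$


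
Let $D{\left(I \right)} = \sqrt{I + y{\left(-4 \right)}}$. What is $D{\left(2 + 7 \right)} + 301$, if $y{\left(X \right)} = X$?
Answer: $301 + \sqrt{5} \approx 303.24$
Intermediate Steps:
$D{\left(I \right)} = \sqrt{-4 + I}$ ($D{\left(I \right)} = \sqrt{I - 4} = \sqrt{-4 + I}$)
$D{\left(2 + 7 \right)} + 301 = \sqrt{-4 + \left(2 + 7\right)} + 301 = \sqrt{-4 + 9} + 301 = \sqrt{5} + 301 = 301 + \sqrt{5}$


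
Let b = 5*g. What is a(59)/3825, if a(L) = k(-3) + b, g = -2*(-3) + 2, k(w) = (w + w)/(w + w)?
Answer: 41/3825 ≈ 0.010719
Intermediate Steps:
k(w) = 1 (k(w) = (2*w)/((2*w)) = (2*w)*(1/(2*w)) = 1)
g = 8 (g = 6 + 2 = 8)
b = 40 (b = 5*8 = 40)
a(L) = 41 (a(L) = 1 + 40 = 41)
a(59)/3825 = 41/3825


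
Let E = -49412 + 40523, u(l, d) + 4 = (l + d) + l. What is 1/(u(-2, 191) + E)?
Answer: -1/8706 ≈ -0.00011486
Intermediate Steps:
u(l, d) = -4 + d + 2*l (u(l, d) = -4 + ((l + d) + l) = -4 + ((d + l) + l) = -4 + (d + 2*l) = -4 + d + 2*l)
E = -8889
1/(u(-2, 191) + E) = 1/((-4 + 191 + 2*(-2)) - 8889) = 1/((-4 + 191 - 4) - 8889) = 1/(183 - 8889) = 1/(-8706) = -1/8706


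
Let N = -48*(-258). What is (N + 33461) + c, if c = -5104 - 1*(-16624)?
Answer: 57365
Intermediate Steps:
c = 11520 (c = -5104 + 16624 = 11520)
N = 12384
(N + 33461) + c = (12384 + 33461) + 11520 = 45845 + 11520 = 57365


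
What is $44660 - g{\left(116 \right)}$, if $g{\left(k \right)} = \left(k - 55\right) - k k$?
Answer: $58055$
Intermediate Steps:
$g{\left(k \right)} = -55 + k - k^{2}$ ($g{\left(k \right)} = \left(k - 55\right) - k^{2} = \left(-55 + k\right) - k^{2} = -55 + k - k^{2}$)
$44660 - g{\left(116 \right)} = 44660 - \left(-55 + 116 - 116^{2}\right) = 44660 - \left(-55 + 116 - 13456\right) = 44660 - -13395 = 44660 + 13395 = 58055$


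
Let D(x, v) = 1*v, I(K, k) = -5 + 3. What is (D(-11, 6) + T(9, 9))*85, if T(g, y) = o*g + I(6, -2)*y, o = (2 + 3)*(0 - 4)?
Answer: -16320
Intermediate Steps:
o = -20 (o = 5*(-4) = -20)
I(K, k) = -2
T(g, y) = -20*g - 2*y
D(x, v) = v
(D(-11, 6) + T(9, 9))*85 = (6 + (-20*9 - 2*9))*85 = (6 + (-180 - 18))*85 = (6 - 198)*85 = -192*85 = -16320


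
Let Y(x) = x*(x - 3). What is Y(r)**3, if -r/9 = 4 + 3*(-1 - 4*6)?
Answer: 67123396095027264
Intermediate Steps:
r = 639 (r = -9*(4 + 3*(-1 - 4*6)) = -9*(4 + 3*(-1 - 24)) = -9*(4 + 3*(-25)) = -9*(4 - 75) = -9*(-71) = 639)
Y(x) = x*(-3 + x)
Y(r)**3 = (639*(-3 + 639))**3 = (639*636)**3 = 406404**3 = 67123396095027264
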